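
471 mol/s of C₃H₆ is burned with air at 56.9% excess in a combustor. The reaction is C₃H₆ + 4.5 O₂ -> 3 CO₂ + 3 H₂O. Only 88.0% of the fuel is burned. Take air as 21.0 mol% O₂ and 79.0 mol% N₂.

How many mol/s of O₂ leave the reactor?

1460 mol/s

Stoichiometric O₂ = 4.5 × 471 = 2120 mol/s; O₂ fed = 2120 × 1.569 = 3325 mol/s.
N₂ fed = 3325 × 79/21 = 12510 mol/s.
Fuel reacted = 0.88 × 471 → ξ = 414.5 mol/s.
Outlet (n = n₀ + ν ξ):
  C₃H₆: 471 − 1(414.5) = 56.52
  O₂: 3325 − 4.5(414.5) = 1460
  N₂: 12510 (inert)
  CO₂: 0 + 3(414.5) = 1243
  H₂O: 0 + 3(414.5) = 1243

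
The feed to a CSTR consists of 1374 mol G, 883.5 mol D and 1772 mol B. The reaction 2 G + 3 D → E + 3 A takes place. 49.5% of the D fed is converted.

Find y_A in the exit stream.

0.113

D reacted = 0.495 × 883.5 = 437.3 mol; ν_D = −3, so ξ = 437.3/3 = 145.8 mol.
Outlet amounts (n = n₀ + ν ξ):
  G: 1374 − 2(145.8) = 1082
  D: 883.5 − 3(145.8) = 446.2
  E: 0 + 1(145.8) = 145.8
  A: 0 + 3(145.8) = 437.3
  B: 1772 (inert)
Total out = 3884 mol; y_A = 437.3 / 3884 = 0.1126.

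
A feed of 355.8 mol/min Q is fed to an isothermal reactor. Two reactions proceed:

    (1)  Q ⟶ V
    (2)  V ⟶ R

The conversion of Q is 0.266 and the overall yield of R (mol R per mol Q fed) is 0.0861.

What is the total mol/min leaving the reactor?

356 mol/min

Conversion of Q: Q consumed = 1ξ₁ = 0.266 × 355.8 → ξ₁ = 94.64 mol/min.
Yield of R: 1ξ₂ / 355.8 = 0.0861 → ξ₂ = 30.63 mol/min.
Outlet amounts (n = n₀ + Σ ν·ξ):
  Q: 355.8 − 1(94.64) = 261.2
  V: 0 + 1(94.64) − 1(30.63) = 64.01
  R: 0 + 1(30.63) = 30.63
Total out = 261.2 + 64.01 + 30.63 = 355.8 mol/min.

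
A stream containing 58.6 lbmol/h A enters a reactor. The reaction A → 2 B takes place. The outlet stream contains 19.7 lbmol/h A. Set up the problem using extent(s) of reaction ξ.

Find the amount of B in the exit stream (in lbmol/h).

For A: n = n₀ − 1ξ → 19.7 = 58.6 − 1ξ, giving ξ = 38.9 lbmol/h.
Outlet amounts (n = n₀ + ν ξ):
  A: 58.6 − 1(38.9) = 19.7
  B: 0 + 2(38.9) = 77.8

77.8 lbmol/h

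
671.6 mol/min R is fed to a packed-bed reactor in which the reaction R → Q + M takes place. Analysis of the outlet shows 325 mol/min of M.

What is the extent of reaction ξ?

For M: n = n₀ + 1ξ → 325 = 0 + 1ξ, giving ξ = 325 mol/min.
Outlet amounts (n = n₀ + ν ξ):
  R: 671.6 − 1(325) = 346.6
  Q: 0 + 1(325) = 325
  M: 0 + 1(325) = 325

ξ = 325 mol/min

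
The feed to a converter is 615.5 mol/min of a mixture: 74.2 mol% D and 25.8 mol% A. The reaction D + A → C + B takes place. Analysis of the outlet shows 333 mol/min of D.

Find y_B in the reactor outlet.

0.201

For D: n = n₀ − 1ξ → 333 = 456.7 − 1ξ, giving ξ = 123.7 mol/min.
Outlet amounts (n = n₀ + ν ξ):
  D: 456.7 − 1(123.7) = 333
  A: 158.8 − 1(123.7) = 35.1
  C: 0 + 1(123.7) = 123.7
  B: 0 + 1(123.7) = 123.7
Total out = 615.5 mol/min; y_B = 123.7 / 615.5 = 0.201.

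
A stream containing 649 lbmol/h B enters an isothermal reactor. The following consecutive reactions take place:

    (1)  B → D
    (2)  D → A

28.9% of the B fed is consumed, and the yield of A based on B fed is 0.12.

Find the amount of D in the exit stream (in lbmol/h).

Conversion of B: B consumed = 1ξ₁ = 0.289 × 649 → ξ₁ = 187.6 lbmol/h.
Yield of A: 1ξ₂ / 649 = 0.12 → ξ₂ = 77.88 lbmol/h.
Outlet amounts (n = n₀ + Σ ν·ξ):
  B: 649 − 1(187.6) = 461.4
  D: 0 + 1(187.6) − 1(77.88) = 109.7
  A: 0 + 1(77.88) = 77.88

110 lbmol/h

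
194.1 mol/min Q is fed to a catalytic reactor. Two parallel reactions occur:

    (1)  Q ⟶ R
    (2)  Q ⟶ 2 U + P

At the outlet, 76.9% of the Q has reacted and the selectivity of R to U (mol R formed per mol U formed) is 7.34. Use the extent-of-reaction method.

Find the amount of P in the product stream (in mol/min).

9.52 mol/min

Conversion of Q: Q consumed = 0.769 × 194.1 = 149.3 mol/min = 1ξ₁ + 1ξ₂.
Selectivity: 1ξ₁ / (2ξ₂) = 7.34 → ξ₁ = 14.68 ξ₂.
Substitute: (1·14.68 + 1) ξ₂ = 149.3 → ξ₂ = 9.519 mol/min, ξ₁ = 139.7 mol/min.
Outlet amounts (n = n₀ + Σ ν·ξ):
  Q: 194.1 − 1(139.7) − 1(9.519) = 44.84
  R: 0 + 1(139.7) = 139.7
  U: 0 + 2(9.519) = 19.04
  P: 0 + 1(9.519) = 9.519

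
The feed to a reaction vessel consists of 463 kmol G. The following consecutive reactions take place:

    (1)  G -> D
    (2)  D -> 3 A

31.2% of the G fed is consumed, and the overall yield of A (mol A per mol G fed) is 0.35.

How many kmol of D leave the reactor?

Conversion of G: G consumed = 1ξ₁ = 0.312 × 463 → ξ₁ = 144.5 kmol.
Yield of A: 3ξ₂ / 463 = 0.35 → ξ₂ = 54.02 kmol.
Outlet amounts (n = n₀ + Σ ν·ξ):
  G: 463 − 1(144.5) = 318.5
  D: 0 + 1(144.5) − 1(54.02) = 90.44
  A: 0 + 3(54.02) = 162

90.4 kmol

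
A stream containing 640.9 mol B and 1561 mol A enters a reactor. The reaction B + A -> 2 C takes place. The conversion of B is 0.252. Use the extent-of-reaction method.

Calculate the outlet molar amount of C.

B reacted = 0.252 × 640.9 = 161.5 mol; ν_B = −1, so ξ = 161.5/1 = 161.5 mol.
Outlet amounts (n = n₀ + ν ξ):
  B: 640.9 − 1(161.5) = 479.4
  A: 1561 − 1(161.5) = 1399
  C: 0 + 2(161.5) = 323

323 mol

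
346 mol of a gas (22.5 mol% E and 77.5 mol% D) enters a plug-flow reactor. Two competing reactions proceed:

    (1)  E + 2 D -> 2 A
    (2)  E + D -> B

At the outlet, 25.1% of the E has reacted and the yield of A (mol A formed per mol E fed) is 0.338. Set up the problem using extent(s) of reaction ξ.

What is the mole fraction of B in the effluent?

Yield of A: 2ξ₁ / 77.85 = 0.338 → ξ₁ = 13.16 mol.
Conversion of E: 1ξ₁ + 1ξ₂ = 0.251 × 77.85 = 19.54 → ξ₂ = 6.384 mol.
Outlet amounts (n = n₀ + Σ ν·ξ):
  E: 77.85 − 1(13.16) − 1(6.384) = 58.31
  D: 268.1 − 2(13.16) − 1(6.384) = 235.5
  A: 0 + 2(13.16) = 26.31
  B: 0 + 1(6.384) = 6.384
Total out = 326.5 mol; y_B = 6.384 / 326.5 = 0.01955.

0.0196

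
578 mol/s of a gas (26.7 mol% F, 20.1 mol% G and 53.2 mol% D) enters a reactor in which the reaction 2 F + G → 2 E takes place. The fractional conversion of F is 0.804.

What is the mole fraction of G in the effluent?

F reacted = 0.804 × 154.3 = 124.1 mol/s; ν_F = −2, so ξ = 124.1/2 = 62.04 mol/s.
Outlet amounts (n = n₀ + ν ξ):
  F: 154.3 − 2(62.04) = 30.25
  G: 116.2 − 1(62.04) = 54.14
  E: 0 + 2(62.04) = 124.1
  D: 307.5 (inert)
Total out = 516 mol/s; y_G = 54.14 / 516 = 0.1049.

0.105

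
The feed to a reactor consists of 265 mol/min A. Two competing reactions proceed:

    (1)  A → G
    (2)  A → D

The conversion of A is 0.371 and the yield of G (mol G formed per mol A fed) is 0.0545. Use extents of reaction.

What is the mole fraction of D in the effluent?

0.317

Yield of G: 1ξ₁ / 265 = 0.0545 → ξ₁ = 14.44 mol/min.
Conversion of A: 1ξ₁ + 1ξ₂ = 0.371 × 265 = 98.31 → ξ₂ = 83.87 mol/min.
Outlet amounts (n = n₀ + Σ ν·ξ):
  A: 265 − 1(14.44) − 1(83.87) = 166.7
  G: 0 + 1(14.44) = 14.44
  D: 0 + 1(83.87) = 83.87
Total out = 265 mol/min; y_D = 83.87 / 265 = 0.3165.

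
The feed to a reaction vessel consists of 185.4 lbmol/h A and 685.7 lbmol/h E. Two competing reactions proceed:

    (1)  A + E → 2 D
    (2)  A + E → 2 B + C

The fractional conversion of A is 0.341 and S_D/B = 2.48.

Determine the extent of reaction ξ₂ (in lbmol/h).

ξ₂ = 18.2 lbmol/h

Conversion of A: A consumed = 0.341 × 185.4 = 63.22 lbmol/h = 1ξ₁ + 1ξ₂.
Selectivity: 2ξ₁ / (2ξ₂) = 2.48 → ξ₁ = 2.48 ξ₂.
Substitute: (1·2.48 + 1) ξ₂ = 63.22 → ξ₂ = 18.17 lbmol/h, ξ₁ = 45.05 lbmol/h.
Outlet amounts (n = n₀ + Σ ν·ξ):
  A: 185.4 − 1(45.05) − 1(18.17) = 122.2
  E: 685.7 − 1(45.05) − 1(18.17) = 622.5
  D: 0 + 2(45.05) = 90.11
  B: 0 + 2(18.17) = 36.33
  C: 0 + 1(18.17) = 18.17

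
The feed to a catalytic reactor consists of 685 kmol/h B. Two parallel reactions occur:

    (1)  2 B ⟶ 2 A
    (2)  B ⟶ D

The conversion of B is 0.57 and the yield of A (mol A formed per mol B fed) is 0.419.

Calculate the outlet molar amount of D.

103 kmol/h

Yield of A: 2ξ₁ / 685 = 0.419 → ξ₁ = 143.5 kmol/h.
Conversion of B: 2ξ₁ + 1ξ₂ = 0.57 × 685 = 390.4 → ξ₂ = 103.4 kmol/h.
Outlet amounts (n = n₀ + Σ ν·ξ):
  B: 685 − 2(143.5) − 1(103.4) = 294.6
  A: 0 + 2(143.5) = 287
  D: 0 + 1(103.4) = 103.4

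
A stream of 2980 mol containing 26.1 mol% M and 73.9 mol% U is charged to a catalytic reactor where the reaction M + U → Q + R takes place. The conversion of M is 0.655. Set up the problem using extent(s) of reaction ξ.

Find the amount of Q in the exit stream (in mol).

M reacted = 0.655 × 777.8 = 509.4 mol; ν_M = −1, so ξ = 509.4/1 = 509.4 mol.
Outlet amounts (n = n₀ + ν ξ):
  M: 777.8 − 1(509.4) = 268.3
  U: 2202 − 1(509.4) = 1693
  Q: 0 + 1(509.4) = 509.4
  R: 0 + 1(509.4) = 509.4

509 mol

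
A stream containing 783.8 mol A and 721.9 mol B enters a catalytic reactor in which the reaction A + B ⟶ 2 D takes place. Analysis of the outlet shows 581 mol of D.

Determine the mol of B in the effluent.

For D: n = n₀ + 2ξ → 581 = 0 + 2ξ, giving ξ = 290.5 mol.
Outlet amounts (n = n₀ + ν ξ):
  A: 783.8 − 1(290.5) = 493.3
  B: 721.9 − 1(290.5) = 431.4
  D: 0 + 2(290.5) = 581

431 mol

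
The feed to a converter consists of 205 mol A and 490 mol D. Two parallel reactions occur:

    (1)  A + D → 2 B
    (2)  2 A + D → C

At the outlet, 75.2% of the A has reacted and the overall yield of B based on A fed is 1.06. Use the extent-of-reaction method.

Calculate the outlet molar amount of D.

359 mol

Yield of B: 2ξ₁ / 205 = 1.06 → ξ₁ = 108.7 mol.
Conversion of A: 1ξ₁ + 2ξ₂ = 0.752 × 205 = 154.2 → ξ₂ = 22.75 mol.
Outlet amounts (n = n₀ + Σ ν·ξ):
  A: 205 − 1(108.7) − 2(22.75) = 50.84
  D: 490 − 1(108.7) − 1(22.75) = 358.6
  B: 0 + 2(108.7) = 217.3
  C: 0 + 1(22.75) = 22.75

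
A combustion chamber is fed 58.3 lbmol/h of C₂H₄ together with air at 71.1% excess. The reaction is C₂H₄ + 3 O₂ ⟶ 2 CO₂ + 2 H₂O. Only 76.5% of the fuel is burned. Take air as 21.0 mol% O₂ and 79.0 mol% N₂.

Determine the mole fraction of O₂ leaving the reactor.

Stoichiometric O₂ = 3 × 58.3 = 174.9 lbmol/h; O₂ fed = 174.9 × 1.711 = 299.3 lbmol/h.
N₂ fed = 299.3 × 79/21 = 1126 lbmol/h.
Fuel reacted = 0.765 × 58.3 → ξ = 44.6 lbmol/h.
Outlet (n = n₀ + ν ξ):
  C₂H₄: 58.3 − 1(44.6) = 13.7
  O₂: 299.3 − 3(44.6) = 165.5
  N₂: 1126 (inert)
  CO₂: 0 + 2(44.6) = 89.2
  H₂O: 0 + 2(44.6) = 89.2
Total out = 1483 lbmol/h; y_O₂ = 165.5 / 1483 = 0.1115.

0.112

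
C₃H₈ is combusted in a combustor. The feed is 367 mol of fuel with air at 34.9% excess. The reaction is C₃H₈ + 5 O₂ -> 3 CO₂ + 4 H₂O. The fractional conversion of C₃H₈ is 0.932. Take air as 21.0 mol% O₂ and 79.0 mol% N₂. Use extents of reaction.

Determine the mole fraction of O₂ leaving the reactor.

Stoichiometric O₂ = 5 × 367 = 1835 mol; O₂ fed = 1835 × 1.349 = 2475 mol.
N₂ fed = 2475 × 79/21 = 9312 mol.
Fuel reacted = 0.932 × 367 → ξ = 342 mol.
Outlet (n = n₀ + ν ξ):
  C₃H₈: 367 − 1(342) = 24.96
  O₂: 2475 − 5(342) = 765.2
  N₂: 9312 (inert)
  CO₂: 0 + 3(342) = 1026
  H₂O: 0 + 4(342) = 1368
Total out = 12500 mol; y_O₂ = 765.2 / 12500 = 0.06123.

0.0612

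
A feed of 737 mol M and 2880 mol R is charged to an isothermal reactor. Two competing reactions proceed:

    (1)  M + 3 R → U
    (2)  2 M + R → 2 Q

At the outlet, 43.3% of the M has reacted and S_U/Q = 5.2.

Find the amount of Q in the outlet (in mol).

51.5 mol

Conversion of M: M consumed = 0.433 × 737 = 319.1 mol = 1ξ₁ + 2ξ₂.
Selectivity: 1ξ₁ / (2ξ₂) = 5.2 → ξ₁ = 10.4 ξ₂.
Substitute: (1·10.4 + 2) ξ₂ = 319.1 → ξ₂ = 25.74 mol, ξ₁ = 267.6 mol.
Outlet amounts (n = n₀ + Σ ν·ξ):
  M: 737 − 1(267.6) − 2(25.74) = 417.9
  R: 2880 − 3(267.6) − 1(25.74) = 2051
  U: 0 + 1(267.6) = 267.6
  Q: 0 + 2(25.74) = 51.47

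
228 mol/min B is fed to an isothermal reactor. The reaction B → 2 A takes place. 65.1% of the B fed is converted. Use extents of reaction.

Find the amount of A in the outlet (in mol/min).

B reacted = 0.651 × 228 = 148.4 mol/min; ν_B = −1, so ξ = 148.4/1 = 148.4 mol/min.
Outlet amounts (n = n₀ + ν ξ):
  B: 228 − 1(148.4) = 79.57
  A: 0 + 2(148.4) = 296.9

297 mol/min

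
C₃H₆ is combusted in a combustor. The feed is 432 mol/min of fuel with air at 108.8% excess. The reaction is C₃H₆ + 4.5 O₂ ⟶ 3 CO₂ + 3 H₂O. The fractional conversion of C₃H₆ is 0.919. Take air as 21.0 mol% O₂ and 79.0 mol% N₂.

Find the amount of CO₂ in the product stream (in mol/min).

1190 mol/min

Stoichiometric O₂ = 4.5 × 432 = 1944 mol/min; O₂ fed = 1944 × 2.088 = 4059 mol/min.
N₂ fed = 4059 × 79/21 = 15270 mol/min.
Fuel reacted = 0.919 × 432 → ξ = 397 mol/min.
Outlet (n = n₀ + ν ξ):
  C₃H₆: 432 − 1(397) = 34.99
  O₂: 4059 − 4.5(397) = 2273
  N₂: 15270 (inert)
  CO₂: 0 + 3(397) = 1191
  H₂O: 0 + 3(397) = 1191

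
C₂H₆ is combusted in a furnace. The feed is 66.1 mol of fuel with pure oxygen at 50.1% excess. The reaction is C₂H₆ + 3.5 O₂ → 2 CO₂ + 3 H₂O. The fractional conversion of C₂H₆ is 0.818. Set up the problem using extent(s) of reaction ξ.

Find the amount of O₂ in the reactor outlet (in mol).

158 mol

Stoichiometric O₂ = 3.5 × 66.1 = 231.3 mol; O₂ fed = 231.3 × 1.501 = 347.3 mol.
Fuel reacted = 0.818 × 66.1 → ξ = 54.07 mol.
Outlet (n = n₀ + ν ξ):
  C₂H₆: 66.1 − 1(54.07) = 12.03
  O₂: 347.3 − 3.5(54.07) = 158
  CO₂: 0 + 2(54.07) = 108.1
  H₂O: 0 + 3(54.07) = 162.2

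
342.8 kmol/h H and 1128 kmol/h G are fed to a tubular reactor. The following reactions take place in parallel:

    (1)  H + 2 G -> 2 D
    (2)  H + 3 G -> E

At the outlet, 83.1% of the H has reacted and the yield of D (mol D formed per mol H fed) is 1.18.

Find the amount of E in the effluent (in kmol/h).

82.6 kmol/h

Yield of D: 2ξ₁ / 342.8 = 1.18 → ξ₁ = 202.3 kmol/h.
Conversion of H: 1ξ₁ + 1ξ₂ = 0.831 × 342.8 = 284.9 → ξ₂ = 82.61 kmol/h.
Outlet amounts (n = n₀ + Σ ν·ξ):
  H: 342.8 − 1(202.3) − 1(82.61) = 57.93
  G: 1128 − 2(202.3) − 3(82.61) = 475.7
  D: 0 + 2(202.3) = 404.5
  E: 0 + 1(82.61) = 82.61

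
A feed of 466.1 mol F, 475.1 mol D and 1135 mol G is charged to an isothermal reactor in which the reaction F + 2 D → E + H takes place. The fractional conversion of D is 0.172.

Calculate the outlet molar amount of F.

425 mol

D reacted = 0.172 × 475.1 = 81.72 mol; ν_D = −2, so ξ = 81.72/2 = 40.86 mol.
Outlet amounts (n = n₀ + ν ξ):
  F: 466.1 − 1(40.86) = 425.2
  D: 475.1 − 2(40.86) = 393.4
  E: 0 + 1(40.86) = 40.86
  H: 0 + 1(40.86) = 40.86
  G: 1135 (inert)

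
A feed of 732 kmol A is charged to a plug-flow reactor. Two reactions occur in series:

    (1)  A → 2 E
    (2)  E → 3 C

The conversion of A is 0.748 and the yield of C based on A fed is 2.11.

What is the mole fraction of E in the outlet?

0.251

Conversion of A: A consumed = 1ξ₁ = 0.748 × 732 → ξ₁ = 547.5 kmol.
Yield of C: 3ξ₂ / 732 = 2.11 → ξ₂ = 514.8 kmol.
Outlet amounts (n = n₀ + Σ ν·ξ):
  A: 732 − 1(547.5) = 184.5
  E: 0 + 2(547.5) − 1(514.8) = 580.2
  C: 0 + 3(514.8) = 1545
Total out = 2309 kmol; y_E = 580.2 / 2309 = 0.2513.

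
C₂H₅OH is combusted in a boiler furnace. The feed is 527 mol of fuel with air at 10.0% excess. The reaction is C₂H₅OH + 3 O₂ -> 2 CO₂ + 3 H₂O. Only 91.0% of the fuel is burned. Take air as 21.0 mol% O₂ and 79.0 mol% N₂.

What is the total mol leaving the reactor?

9290 mol

Stoichiometric O₂ = 3 × 527 = 1581 mol; O₂ fed = 1581 × 1.100 = 1739 mol.
N₂ fed = 1739 × 79/21 = 6542 mol.
Fuel reacted = 0.91 × 527 → ξ = 479.6 mol.
Outlet (n = n₀ + ν ξ):
  C₂H₅OH: 527 − 1(479.6) = 47.43
  O₂: 1739 − 3(479.6) = 300.4
  N₂: 6542 (inert)
  CO₂: 0 + 2(479.6) = 959.1
  H₂O: 0 + 3(479.6) = 1439
Total out = 47.43 + 300.4 + 6542 + 959.1 + 1439 = 9288 mol.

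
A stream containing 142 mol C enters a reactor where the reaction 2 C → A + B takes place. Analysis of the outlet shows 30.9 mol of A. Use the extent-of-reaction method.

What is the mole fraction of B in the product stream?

For A: n = n₀ + 1ξ → 30.9 = 0 + 1ξ, giving ξ = 30.9 mol.
Outlet amounts (n = n₀ + ν ξ):
  C: 142 − 2(30.9) = 80.2
  A: 0 + 1(30.9) = 30.9
  B: 0 + 1(30.9) = 30.9
Total out = 142 mol; y_B = 30.9 / 142 = 0.2176.

0.218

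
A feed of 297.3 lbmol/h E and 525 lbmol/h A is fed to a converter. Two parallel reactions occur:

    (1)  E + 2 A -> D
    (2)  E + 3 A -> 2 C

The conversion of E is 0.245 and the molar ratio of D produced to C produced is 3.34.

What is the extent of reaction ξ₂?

Conversion of E: E consumed = 0.245 × 297.3 = 72.84 lbmol/h = 1ξ₁ + 1ξ₂.
Selectivity: 1ξ₁ / (2ξ₂) = 3.34 → ξ₁ = 6.68 ξ₂.
Substitute: (1·6.68 + 1) ξ₂ = 72.84 → ξ₂ = 9.484 lbmol/h, ξ₁ = 63.35 lbmol/h.
Outlet amounts (n = n₀ + Σ ν·ξ):
  E: 297.3 − 1(63.35) − 1(9.484) = 224.5
  A: 525 − 2(63.35) − 3(9.484) = 369.8
  D: 0 + 1(63.35) = 63.35
  C: 0 + 2(9.484) = 18.97

ξ₂ = 9.48 lbmol/h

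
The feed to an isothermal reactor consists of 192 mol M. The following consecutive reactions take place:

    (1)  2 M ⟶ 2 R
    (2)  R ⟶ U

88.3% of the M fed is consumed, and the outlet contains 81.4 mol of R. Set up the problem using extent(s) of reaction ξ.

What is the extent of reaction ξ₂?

Conversion of M: M consumed = 2ξ₁ = 0.883 × 192 → ξ₁ = 84.77 mol.
R balance: n_R = 0 + 2ξ₁ − 1ξ₂ = 81.4 → ξ₂ = (2·84.77 − 81.4)/1 = 88.14 mol.
Outlet amounts (n = n₀ + Σ ν·ξ):
  M: 192 − 2(84.77) = 22.46
  R: 0 + 2(84.77) − 1(88.14) = 81.4
  U: 0 + 1(88.14) = 88.14

ξ₂ = 88.1 mol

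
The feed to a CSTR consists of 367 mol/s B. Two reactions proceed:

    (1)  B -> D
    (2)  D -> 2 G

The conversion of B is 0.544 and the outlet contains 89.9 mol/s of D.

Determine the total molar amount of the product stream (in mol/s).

477 mol/s

Conversion of B: B consumed = 1ξ₁ = 0.544 × 367 → ξ₁ = 199.6 mol/s.
D balance: n_D = 0 + 1ξ₁ − 1ξ₂ = 89.9 → ξ₂ = (1·199.6 − 89.9)/1 = 109.7 mol/s.
Outlet amounts (n = n₀ + Σ ν·ξ):
  B: 367 − 1(199.6) = 167.4
  D: 0 + 1(199.6) − 1(109.7) = 89.9
  G: 0 + 2(109.7) = 219.5
Total out = 167.4 + 89.9 + 219.5 = 476.7 mol/s.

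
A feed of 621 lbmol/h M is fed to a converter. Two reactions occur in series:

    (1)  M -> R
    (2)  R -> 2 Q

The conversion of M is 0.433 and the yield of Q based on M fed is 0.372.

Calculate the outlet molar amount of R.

Conversion of M: M consumed = 1ξ₁ = 0.433 × 621 → ξ₁ = 268.9 lbmol/h.
Yield of Q: 2ξ₂ / 621 = 0.372 → ξ₂ = 115.5 lbmol/h.
Outlet amounts (n = n₀ + Σ ν·ξ):
  M: 621 − 1(268.9) = 352.1
  R: 0 + 1(268.9) − 1(115.5) = 153.4
  Q: 0 + 2(115.5) = 231

153 lbmol/h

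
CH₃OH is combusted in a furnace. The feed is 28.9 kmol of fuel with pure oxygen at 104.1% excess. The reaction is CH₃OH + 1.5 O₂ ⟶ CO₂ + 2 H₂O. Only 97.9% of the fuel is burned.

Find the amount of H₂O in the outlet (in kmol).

Stoichiometric O₂ = 1.5 × 28.9 = 43.35 kmol; O₂ fed = 43.35 × 2.041 = 88.48 kmol.
Fuel reacted = 0.979 × 28.9 → ξ = 28.29 kmol.
Outlet (n = n₀ + ν ξ):
  CH₃OH: 28.9 − 1(28.29) = 0.6069
  O₂: 88.48 − 1.5(28.29) = 46.04
  CO₂: 0 + 1(28.29) = 28.29
  H₂O: 0 + 2(28.29) = 56.59

56.6 kmol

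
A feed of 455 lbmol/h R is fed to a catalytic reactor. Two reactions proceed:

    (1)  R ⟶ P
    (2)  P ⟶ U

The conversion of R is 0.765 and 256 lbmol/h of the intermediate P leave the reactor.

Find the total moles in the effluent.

Conversion of R: R consumed = 1ξ₁ = 0.765 × 455 → ξ₁ = 348.1 lbmol/h.
P balance: n_P = 0 + 1ξ₁ − 1ξ₂ = 256 → ξ₂ = (1·348.1 − 256)/1 = 92.07 lbmol/h.
Outlet amounts (n = n₀ + Σ ν·ξ):
  R: 455 − 1(348.1) = 106.9
  P: 0 + 1(348.1) − 1(92.07) = 256
  U: 0 + 1(92.07) = 92.07
Total out = 106.9 + 256 + 92.07 = 455 lbmol/h.

455 lbmol/h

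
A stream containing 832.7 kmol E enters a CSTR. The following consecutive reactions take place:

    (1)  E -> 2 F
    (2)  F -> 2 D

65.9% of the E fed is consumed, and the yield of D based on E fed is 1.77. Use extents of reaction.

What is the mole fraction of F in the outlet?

Conversion of E: E consumed = 1ξ₁ = 0.659 × 832.7 → ξ₁ = 548.7 kmol.
Yield of D: 2ξ₂ / 832.7 = 1.77 → ξ₂ = 736.9 kmol.
Outlet amounts (n = n₀ + Σ ν·ξ):
  E: 832.7 − 1(548.7) = 284
  F: 0 + 2(548.7) − 1(736.9) = 360.6
  D: 0 + 2(736.9) = 1474
Total out = 2118 kmol; y_F = 360.6 / 2118 = 0.1702.

0.17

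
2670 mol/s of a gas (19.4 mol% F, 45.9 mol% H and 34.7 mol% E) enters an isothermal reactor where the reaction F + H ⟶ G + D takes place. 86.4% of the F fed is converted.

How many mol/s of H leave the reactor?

778 mol/s

F reacted = 0.864 × 518 = 447.5 mol/s; ν_F = −1, so ξ = 447.5/1 = 447.5 mol/s.
Outlet amounts (n = n₀ + ν ξ):
  F: 518 − 1(447.5) = 70.45
  H: 1226 − 1(447.5) = 778
  G: 0 + 1(447.5) = 447.5
  D: 0 + 1(447.5) = 447.5
  E: 926.5 (inert)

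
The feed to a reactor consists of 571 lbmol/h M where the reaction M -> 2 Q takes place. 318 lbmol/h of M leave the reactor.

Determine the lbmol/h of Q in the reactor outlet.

For M: n = n₀ − 1ξ → 318 = 571 − 1ξ, giving ξ = 253 lbmol/h.
Outlet amounts (n = n₀ + ν ξ):
  M: 571 − 1(253) = 318
  Q: 0 + 2(253) = 506

506 lbmol/h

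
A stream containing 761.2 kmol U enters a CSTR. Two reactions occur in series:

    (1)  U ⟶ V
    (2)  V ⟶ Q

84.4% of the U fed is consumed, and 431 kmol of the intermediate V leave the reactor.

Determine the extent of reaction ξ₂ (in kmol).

ξ₂ = 211 kmol

Conversion of U: U consumed = 1ξ₁ = 0.844 × 761.2 → ξ₁ = 642.5 kmol.
V balance: n_V = 0 + 1ξ₁ − 1ξ₂ = 431 → ξ₂ = (1·642.5 − 431)/1 = 211.5 kmol.
Outlet amounts (n = n₀ + Σ ν·ξ):
  U: 761.2 − 1(642.5) = 118.7
  V: 0 + 1(642.5) − 1(211.5) = 431
  Q: 0 + 1(211.5) = 211.5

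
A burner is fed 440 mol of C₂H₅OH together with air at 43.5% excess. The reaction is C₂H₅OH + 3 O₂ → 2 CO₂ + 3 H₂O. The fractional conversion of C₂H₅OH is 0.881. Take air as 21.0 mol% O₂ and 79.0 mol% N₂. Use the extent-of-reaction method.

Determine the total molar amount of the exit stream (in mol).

Stoichiometric O₂ = 3 × 440 = 1320 mol; O₂ fed = 1320 × 1.435 = 1894 mol.
N₂ fed = 1894 × 79/21 = 7126 mol.
Fuel reacted = 0.881 × 440 → ξ = 387.6 mol.
Outlet (n = n₀ + ν ξ):
  C₂H₅OH: 440 − 1(387.6) = 52.36
  O₂: 1894 − 3(387.6) = 731.3
  N₂: 7126 (inert)
  CO₂: 0 + 2(387.6) = 775.3
  H₂O: 0 + 3(387.6) = 1163
Total out = 52.36 + 731.3 + 7126 + 775.3 + 1163 = 9848 mol.

9850 mol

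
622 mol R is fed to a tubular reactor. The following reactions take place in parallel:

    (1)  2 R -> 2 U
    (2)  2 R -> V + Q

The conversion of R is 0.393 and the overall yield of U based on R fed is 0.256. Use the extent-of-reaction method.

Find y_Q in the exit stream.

Yield of U: 2ξ₁ / 622 = 0.256 → ξ₁ = 79.62 mol.
Conversion of R: 2ξ₁ + 2ξ₂ = 0.393 × 622 = 244.4 → ξ₂ = 42.61 mol.
Outlet amounts (n = n₀ + Σ ν·ξ):
  R: 622 − 2(79.62) − 2(42.61) = 377.6
  U: 0 + 2(79.62) = 159.2
  V: 0 + 1(42.61) = 42.61
  Q: 0 + 1(42.61) = 42.61
Total out = 622 mol; y_Q = 42.61 / 622 = 0.0685.

0.0685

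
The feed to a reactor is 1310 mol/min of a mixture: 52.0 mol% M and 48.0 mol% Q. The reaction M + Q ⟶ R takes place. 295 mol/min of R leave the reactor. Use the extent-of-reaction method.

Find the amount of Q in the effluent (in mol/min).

334 mol/min

For R: n = n₀ + 1ξ → 295 = 0 + 1ξ, giving ξ = 295 mol/min.
Outlet amounts (n = n₀ + ν ξ):
  M: 681.2 − 1(295) = 386.2
  Q: 628.8 − 1(295) = 333.8
  R: 0 + 1(295) = 295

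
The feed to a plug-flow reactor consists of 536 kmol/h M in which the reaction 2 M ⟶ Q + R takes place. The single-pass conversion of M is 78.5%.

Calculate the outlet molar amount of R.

210 kmol/h

M reacted = 0.785 × 536 = 420.8 kmol/h; ν_M = −2, so ξ = 420.8/2 = 210.4 kmol/h.
Outlet amounts (n = n₀ + ν ξ):
  M: 536 − 2(210.4) = 115.2
  Q: 0 + 1(210.4) = 210.4
  R: 0 + 1(210.4) = 210.4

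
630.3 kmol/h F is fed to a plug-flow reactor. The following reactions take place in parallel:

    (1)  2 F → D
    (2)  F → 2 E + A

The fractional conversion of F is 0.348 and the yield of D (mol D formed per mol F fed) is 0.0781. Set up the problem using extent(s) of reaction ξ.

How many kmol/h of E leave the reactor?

Yield of D: 1ξ₁ / 630.3 = 0.0781 → ξ₁ = 49.23 kmol/h.
Conversion of F: 2ξ₁ + 1ξ₂ = 0.348 × 630.3 = 219.3 → ξ₂ = 120.9 kmol/h.
Outlet amounts (n = n₀ + Σ ν·ξ):
  F: 630.3 − 2(49.23) − 1(120.9) = 411
  D: 0 + 1(49.23) = 49.23
  E: 0 + 2(120.9) = 241.8
  A: 0 + 1(120.9) = 120.9

242 kmol/h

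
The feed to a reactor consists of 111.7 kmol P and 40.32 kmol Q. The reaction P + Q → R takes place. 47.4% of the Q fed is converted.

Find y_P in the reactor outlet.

0.697

Q reacted = 0.474 × 40.32 = 19.11 kmol; ν_Q = −1, so ξ = 19.11/1 = 19.11 kmol.
Outlet amounts (n = n₀ + ν ξ):
  P: 111.7 − 1(19.11) = 92.59
  Q: 40.32 − 1(19.11) = 21.21
  R: 0 + 1(19.11) = 19.11
Total out = 132.9 kmol; y_P = 92.59 / 132.9 = 0.6966.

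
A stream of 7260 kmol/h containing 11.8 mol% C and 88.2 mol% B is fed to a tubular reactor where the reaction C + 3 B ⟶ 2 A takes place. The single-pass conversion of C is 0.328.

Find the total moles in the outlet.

C reacted = 0.328 × 856.7 = 281 kmol/h; ν_C = −1, so ξ = 281/1 = 281 kmol/h.
Outlet amounts (n = n₀ + ν ξ):
  C: 856.7 − 1(281) = 575.7
  B: 6403 − 3(281) = 5560
  A: 0 + 2(281) = 562
Total out = 575.7 + 5560 + 562 = 6698 kmol/h.

6700 kmol/h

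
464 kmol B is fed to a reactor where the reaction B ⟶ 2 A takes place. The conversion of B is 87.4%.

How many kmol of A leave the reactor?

811 kmol

B reacted = 0.874 × 464 = 405.5 kmol; ν_B = −1, so ξ = 405.5/1 = 405.5 kmol.
Outlet amounts (n = n₀ + ν ξ):
  B: 464 − 1(405.5) = 58.46
  A: 0 + 2(405.5) = 811.1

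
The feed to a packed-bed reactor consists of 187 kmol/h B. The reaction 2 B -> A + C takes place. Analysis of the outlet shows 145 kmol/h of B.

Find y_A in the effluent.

For B: n = n₀ − 2ξ → 145 = 187 − 2ξ, giving ξ = 21 kmol/h.
Outlet amounts (n = n₀ + ν ξ):
  B: 187 − 2(21) = 145
  A: 0 + 1(21) = 21
  C: 0 + 1(21) = 21
Total out = 187 kmol/h; y_A = 21 / 187 = 0.1123.

0.112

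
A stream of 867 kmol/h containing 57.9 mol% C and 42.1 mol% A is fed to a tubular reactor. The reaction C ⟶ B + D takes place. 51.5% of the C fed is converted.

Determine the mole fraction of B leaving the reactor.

C reacted = 0.515 × 502 = 258.5 kmol/h; ν_C = −1, so ξ = 258.5/1 = 258.5 kmol/h.
Outlet amounts (n = n₀ + ν ξ):
  C: 502 − 1(258.5) = 243.5
  B: 0 + 1(258.5) = 258.5
  D: 0 + 1(258.5) = 258.5
  A: 365 (inert)
Total out = 1126 kmol/h; y_B = 258.5 / 1126 = 0.2297.

0.23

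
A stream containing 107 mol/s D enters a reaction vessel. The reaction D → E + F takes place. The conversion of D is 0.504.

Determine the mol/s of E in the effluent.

D reacted = 0.504 × 107 = 53.93 mol/s; ν_D = −1, so ξ = 53.93/1 = 53.93 mol/s.
Outlet amounts (n = n₀ + ν ξ):
  D: 107 − 1(53.93) = 53.07
  E: 0 + 1(53.93) = 53.93
  F: 0 + 1(53.93) = 53.93

53.9 mol/s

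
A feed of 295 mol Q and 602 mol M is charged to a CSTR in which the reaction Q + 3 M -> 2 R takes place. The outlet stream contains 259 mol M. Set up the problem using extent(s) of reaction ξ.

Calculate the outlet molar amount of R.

229 mol

For M: n = n₀ − 3ξ → 259 = 602 − 3ξ, giving ξ = 114.3 mol.
Outlet amounts (n = n₀ + ν ξ):
  Q: 295 − 1(114.3) = 180.7
  M: 602 − 3(114.3) = 259
  R: 0 + 2(114.3) = 228.7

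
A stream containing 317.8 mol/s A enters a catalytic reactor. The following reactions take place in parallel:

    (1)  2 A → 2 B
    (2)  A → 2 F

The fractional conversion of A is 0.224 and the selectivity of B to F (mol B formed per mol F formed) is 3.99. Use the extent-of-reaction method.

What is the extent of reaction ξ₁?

ξ₁ = 31.6 mol/s

Conversion of A: A consumed = 0.224 × 317.8 = 71.19 mol/s = 2ξ₁ + 1ξ₂.
Selectivity: 2ξ₁ / (2ξ₂) = 3.99 → ξ₁ = 3.99 ξ₂.
Substitute: (2·3.99 + 1) ξ₂ = 71.19 → ξ₂ = 7.927 mol/s, ξ₁ = 31.63 mol/s.
Outlet amounts (n = n₀ + Σ ν·ξ):
  A: 317.8 − 2(31.63) − 1(7.927) = 246.6
  B: 0 + 2(31.63) = 63.26
  F: 0 + 2(7.927) = 15.85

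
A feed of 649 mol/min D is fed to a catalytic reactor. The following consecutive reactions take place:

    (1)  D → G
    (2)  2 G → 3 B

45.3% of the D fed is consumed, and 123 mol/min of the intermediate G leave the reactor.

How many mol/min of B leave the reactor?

Conversion of D: D consumed = 1ξ₁ = 0.453 × 649 → ξ₁ = 294 mol/min.
G balance: n_G = 0 + 1ξ₁ − 2ξ₂ = 123 → ξ₂ = (1·294 − 123)/2 = 85.5 mol/min.
Outlet amounts (n = n₀ + Σ ν·ξ):
  D: 649 − 1(294) = 355
  G: 0 + 1(294) − 2(85.5) = 123
  B: 0 + 3(85.5) = 256.5

256 mol/min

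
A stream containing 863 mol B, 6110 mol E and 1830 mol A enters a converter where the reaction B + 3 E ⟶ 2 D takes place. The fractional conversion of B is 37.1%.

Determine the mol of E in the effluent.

5150 mol

B reacted = 0.371 × 863 = 320.2 mol; ν_B = −1, so ξ = 320.2/1 = 320.2 mol.
Outlet amounts (n = n₀ + ν ξ):
  B: 863 − 1(320.2) = 542.8
  E: 6110 − 3(320.2) = 5149
  D: 0 + 2(320.2) = 640.3
  A: 1830 (inert)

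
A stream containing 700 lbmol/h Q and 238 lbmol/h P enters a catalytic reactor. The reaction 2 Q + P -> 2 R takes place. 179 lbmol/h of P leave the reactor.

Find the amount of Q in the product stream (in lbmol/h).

582 lbmol/h

For P: n = n₀ − 1ξ → 179 = 238 − 1ξ, giving ξ = 59 lbmol/h.
Outlet amounts (n = n₀ + ν ξ):
  Q: 700 − 2(59) = 582
  P: 238 − 1(59) = 179
  R: 0 + 2(59) = 118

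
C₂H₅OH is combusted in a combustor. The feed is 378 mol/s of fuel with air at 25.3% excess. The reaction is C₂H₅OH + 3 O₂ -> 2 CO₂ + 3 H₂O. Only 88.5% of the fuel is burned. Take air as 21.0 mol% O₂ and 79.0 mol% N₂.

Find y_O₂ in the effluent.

Stoichiometric O₂ = 3 × 378 = 1134 mol/s; O₂ fed = 1134 × 1.253 = 1421 mol/s.
N₂ fed = 1421 × 79/21 = 5345 mol/s.
Fuel reacted = 0.885 × 378 → ξ = 334.5 mol/s.
Outlet (n = n₀ + ν ξ):
  C₂H₅OH: 378 − 1(334.5) = 43.47
  O₂: 1421 − 3(334.5) = 417.3
  N₂: 5345 (inert)
  CO₂: 0 + 2(334.5) = 669.1
  H₂O: 0 + 3(334.5) = 1004
Total out = 7479 mol/s; y_O₂ = 417.3 / 7479 = 0.0558.

0.0558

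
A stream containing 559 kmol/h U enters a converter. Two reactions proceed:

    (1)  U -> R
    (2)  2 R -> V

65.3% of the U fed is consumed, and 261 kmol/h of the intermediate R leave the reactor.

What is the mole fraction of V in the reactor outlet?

0.103

Conversion of U: U consumed = 1ξ₁ = 0.653 × 559 → ξ₁ = 365 kmol/h.
R balance: n_R = 0 + 1ξ₁ − 2ξ₂ = 261 → ξ₂ = (1·365 − 261)/2 = 52.01 kmol/h.
Outlet amounts (n = n₀ + Σ ν·ξ):
  U: 559 − 1(365) = 194
  R: 0 + 1(365) − 2(52.01) = 261
  V: 0 + 1(52.01) = 52.01
Total out = 507 kmol/h; y_V = 52.01 / 507 = 0.1026.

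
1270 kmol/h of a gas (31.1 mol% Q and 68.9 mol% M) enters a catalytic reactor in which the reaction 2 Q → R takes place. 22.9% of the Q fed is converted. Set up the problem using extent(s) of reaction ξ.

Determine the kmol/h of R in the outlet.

Q reacted = 0.229 × 395 = 90.45 kmol/h; ν_Q = −2, so ξ = 90.45/2 = 45.22 kmol/h.
Outlet amounts (n = n₀ + ν ξ):
  Q: 395 − 2(45.22) = 304.5
  R: 0 + 1(45.22) = 45.22
  M: 875 (inert)

45.2 kmol/h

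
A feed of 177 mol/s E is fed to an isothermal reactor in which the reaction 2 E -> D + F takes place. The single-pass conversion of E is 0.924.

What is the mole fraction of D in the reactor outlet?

0.462

E reacted = 0.924 × 177 = 163.5 mol/s; ν_E = −2, so ξ = 163.5/2 = 81.77 mol/s.
Outlet amounts (n = n₀ + ν ξ):
  E: 177 − 2(81.77) = 13.45
  D: 0 + 1(81.77) = 81.77
  F: 0 + 1(81.77) = 81.77
Total out = 177 mol/s; y_D = 81.77 / 177 = 0.462.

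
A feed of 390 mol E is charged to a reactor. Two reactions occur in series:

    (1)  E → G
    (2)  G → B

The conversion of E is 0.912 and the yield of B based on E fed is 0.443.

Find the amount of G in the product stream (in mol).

183 mol

Conversion of E: E consumed = 1ξ₁ = 0.912 × 390 → ξ₁ = 355.7 mol.
Yield of B: 1ξ₂ / 390 = 0.443 → ξ₂ = 172.8 mol.
Outlet amounts (n = n₀ + Σ ν·ξ):
  E: 390 − 1(355.7) = 34.32
  G: 0 + 1(355.7) − 1(172.8) = 182.9
  B: 0 + 1(172.8) = 172.8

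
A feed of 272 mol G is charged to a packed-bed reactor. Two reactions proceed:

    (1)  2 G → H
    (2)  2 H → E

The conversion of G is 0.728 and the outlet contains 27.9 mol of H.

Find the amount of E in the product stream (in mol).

Conversion of G: G consumed = 2ξ₁ = 0.728 × 272 → ξ₁ = 99.01 mol.
H balance: n_H = 0 + 1ξ₁ − 2ξ₂ = 27.9 → ξ₂ = (1·99.01 − 27.9)/2 = 35.55 mol.
Outlet amounts (n = n₀ + Σ ν·ξ):
  G: 272 − 2(99.01) = 73.98
  H: 0 + 1(99.01) − 2(35.55) = 27.9
  E: 0 + 1(35.55) = 35.55

35.6 mol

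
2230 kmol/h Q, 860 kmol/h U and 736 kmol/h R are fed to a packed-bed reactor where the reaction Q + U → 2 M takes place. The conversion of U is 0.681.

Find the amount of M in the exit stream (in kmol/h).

1170 kmol/h

U reacted = 0.681 × 860 = 585.7 kmol/h; ν_U = −1, so ξ = 585.7/1 = 585.7 kmol/h.
Outlet amounts (n = n₀ + ν ξ):
  Q: 2230 − 1(585.7) = 1644
  U: 860 − 1(585.7) = 274.3
  M: 0 + 2(585.7) = 1171
  R: 736 (inert)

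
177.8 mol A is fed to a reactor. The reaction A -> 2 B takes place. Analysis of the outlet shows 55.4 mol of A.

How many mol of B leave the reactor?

245 mol

For A: n = n₀ − 1ξ → 55.4 = 177.8 − 1ξ, giving ξ = 122.4 mol.
Outlet amounts (n = n₀ + ν ξ):
  A: 177.8 − 1(122.4) = 55.4
  B: 0 + 2(122.4) = 244.8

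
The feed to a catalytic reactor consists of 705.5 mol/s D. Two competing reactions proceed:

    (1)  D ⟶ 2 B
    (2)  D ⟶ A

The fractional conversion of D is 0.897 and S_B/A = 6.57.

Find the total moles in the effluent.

1190 mol/s

Conversion of D: D consumed = 0.897 × 705.5 = 632.8 mol/s = 1ξ₁ + 1ξ₂.
Selectivity: 2ξ₁ / (1ξ₂) = 6.57 → ξ₁ = 3.285 ξ₂.
Substitute: (1·3.285 + 1) ξ₂ = 632.8 → ξ₂ = 147.7 mol/s, ξ₁ = 485.1 mol/s.
Outlet amounts (n = n₀ + Σ ν·ξ):
  D: 705.5 − 1(485.1) − 1(147.7) = 72.67
  B: 0 + 2(485.1) = 970.3
  A: 0 + 1(147.7) = 147.7
Total out = 72.67 + 970.3 + 147.7 = 1191 mol/s.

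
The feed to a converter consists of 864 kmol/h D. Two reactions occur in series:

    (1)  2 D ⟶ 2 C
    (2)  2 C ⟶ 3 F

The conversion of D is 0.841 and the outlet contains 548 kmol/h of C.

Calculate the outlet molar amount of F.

268 kmol/h

Conversion of D: D consumed = 2ξ₁ = 0.841 × 864 → ξ₁ = 363.3 kmol/h.
C balance: n_C = 0 + 2ξ₁ − 2ξ₂ = 548 → ξ₂ = (2·363.3 − 548)/2 = 89.31 kmol/h.
Outlet amounts (n = n₀ + Σ ν·ξ):
  D: 864 − 2(363.3) = 137.4
  C: 0 + 2(363.3) − 2(89.31) = 548
  F: 0 + 3(89.31) = 267.9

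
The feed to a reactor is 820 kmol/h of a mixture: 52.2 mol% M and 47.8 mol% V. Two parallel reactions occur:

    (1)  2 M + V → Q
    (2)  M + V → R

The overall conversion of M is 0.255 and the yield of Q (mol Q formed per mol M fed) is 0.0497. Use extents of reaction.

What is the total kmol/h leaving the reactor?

711 kmol/h

Yield of Q: 1ξ₁ / 428 = 0.0497 → ξ₁ = 21.27 kmol/h.
Conversion of M: 2ξ₁ + 1ξ₂ = 0.255 × 428 = 109.2 → ξ₂ = 66.6 kmol/h.
Outlet amounts (n = n₀ + Σ ν·ξ):
  M: 428 − 2(21.27) − 1(66.6) = 318.9
  V: 392 − 1(21.27) − 1(66.6) = 304.1
  Q: 0 + 1(21.27) = 21.27
  R: 0 + 1(66.6) = 66.6
Total out = 318.9 + 304.1 + 21.27 + 66.6 = 710.8 kmol/h.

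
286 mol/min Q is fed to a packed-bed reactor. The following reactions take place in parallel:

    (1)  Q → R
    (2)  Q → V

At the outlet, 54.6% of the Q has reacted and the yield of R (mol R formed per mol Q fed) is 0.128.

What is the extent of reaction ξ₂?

Yield of R: 1ξ₁ / 286 = 0.128 → ξ₁ = 36.61 mol/min.
Conversion of Q: 1ξ₁ + 1ξ₂ = 0.546 × 286 = 156.2 → ξ₂ = 119.5 mol/min.
Outlet amounts (n = n₀ + Σ ν·ξ):
  Q: 286 − 1(36.61) − 1(119.5) = 129.8
  R: 0 + 1(36.61) = 36.61
  V: 0 + 1(119.5) = 119.5

ξ₂ = 120 mol/min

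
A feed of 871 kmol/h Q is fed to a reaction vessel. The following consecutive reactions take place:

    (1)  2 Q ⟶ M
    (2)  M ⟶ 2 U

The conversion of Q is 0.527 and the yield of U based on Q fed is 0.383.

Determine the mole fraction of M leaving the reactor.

Conversion of Q: Q consumed = 2ξ₁ = 0.527 × 871 → ξ₁ = 229.5 kmol/h.
Yield of U: 2ξ₂ / 871 = 0.383 → ξ₂ = 166.8 kmol/h.
Outlet amounts (n = n₀ + Σ ν·ξ):
  Q: 871 − 2(229.5) = 412
  M: 0 + 1(229.5) − 1(166.8) = 62.71
  U: 0 + 2(166.8) = 333.6
Total out = 808.3 kmol/h; y_M = 62.71 / 808.3 = 0.07759.

0.0776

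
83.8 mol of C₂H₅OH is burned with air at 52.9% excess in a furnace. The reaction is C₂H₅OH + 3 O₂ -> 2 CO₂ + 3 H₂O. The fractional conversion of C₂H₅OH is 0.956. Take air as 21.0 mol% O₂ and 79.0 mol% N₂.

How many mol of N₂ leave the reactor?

Stoichiometric O₂ = 3 × 83.8 = 251.4 mol; O₂ fed = 251.4 × 1.529 = 384.4 mol.
N₂ fed = 384.4 × 79/21 = 1446 mol.
Fuel reacted = 0.956 × 83.8 → ξ = 80.11 mol.
Outlet (n = n₀ + ν ξ):
  C₂H₅OH: 83.8 − 1(80.11) = 3.687
  O₂: 384.4 − 3(80.11) = 144.1
  N₂: 1446 (inert)
  CO₂: 0 + 2(80.11) = 160.2
  H₂O: 0 + 3(80.11) = 240.3

1450 mol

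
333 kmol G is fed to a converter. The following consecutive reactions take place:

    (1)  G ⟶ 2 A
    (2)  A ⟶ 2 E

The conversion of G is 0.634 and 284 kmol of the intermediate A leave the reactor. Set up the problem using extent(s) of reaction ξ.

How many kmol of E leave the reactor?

Conversion of G: G consumed = 1ξ₁ = 0.634 × 333 → ξ₁ = 211.1 kmol.
A balance: n_A = 0 + 2ξ₁ − 1ξ₂ = 284 → ξ₂ = (2·211.1 − 284)/1 = 138.2 kmol.
Outlet amounts (n = n₀ + Σ ν·ξ):
  G: 333 − 1(211.1) = 121.9
  A: 0 + 2(211.1) − 1(138.2) = 284
  E: 0 + 2(138.2) = 276.5

276 kmol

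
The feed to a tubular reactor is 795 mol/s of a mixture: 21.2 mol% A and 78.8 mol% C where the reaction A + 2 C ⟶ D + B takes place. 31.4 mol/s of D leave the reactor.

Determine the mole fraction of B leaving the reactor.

For D: n = n₀ + 1ξ → 31.4 = 0 + 1ξ, giving ξ = 31.4 mol/s.
Outlet amounts (n = n₀ + ν ξ):
  A: 168.5 − 1(31.4) = 137.1
  C: 626.5 − 2(31.4) = 563.7
  D: 0 + 1(31.4) = 31.4
  B: 0 + 1(31.4) = 31.4
Total out = 763.6 mol/s; y_B = 31.4 / 763.6 = 0.04112.

0.0411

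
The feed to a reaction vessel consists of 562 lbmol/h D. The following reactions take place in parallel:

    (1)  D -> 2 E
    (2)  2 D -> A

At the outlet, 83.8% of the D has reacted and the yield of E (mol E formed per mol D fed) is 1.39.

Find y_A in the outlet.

Yield of E: 2ξ₁ / 562 = 1.39 → ξ₁ = 390.6 lbmol/h.
Conversion of D: 1ξ₁ + 2ξ₂ = 0.838 × 562 = 471 → ξ₂ = 40.18 lbmol/h.
Outlet amounts (n = n₀ + Σ ν·ξ):
  D: 562 − 1(390.6) − 2(40.18) = 91.04
  E: 0 + 2(390.6) = 781.2
  A: 0 + 1(40.18) = 40.18
Total out = 912.4 lbmol/h; y_A = 40.18 / 912.4 = 0.04404.

0.044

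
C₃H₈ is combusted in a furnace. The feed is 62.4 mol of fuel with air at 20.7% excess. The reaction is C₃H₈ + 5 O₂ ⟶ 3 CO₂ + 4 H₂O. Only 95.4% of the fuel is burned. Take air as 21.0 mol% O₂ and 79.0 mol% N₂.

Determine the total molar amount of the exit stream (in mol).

Stoichiometric O₂ = 5 × 62.4 = 312 mol; O₂ fed = 312 × 1.207 = 376.6 mol.
N₂ fed = 376.6 × 79/21 = 1417 mol.
Fuel reacted = 0.954 × 62.4 → ξ = 59.53 mol.
Outlet (n = n₀ + ν ξ):
  C₃H₈: 62.4 − 1(59.53) = 2.87
  O₂: 376.6 − 5(59.53) = 78.94
  N₂: 1417 (inert)
  CO₂: 0 + 3(59.53) = 178.6
  H₂O: 0 + 4(59.53) = 238.1
Total out = 2.87 + 78.94 + 1417 + 178.6 + 238.1 = 1915 mol.

1920 mol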